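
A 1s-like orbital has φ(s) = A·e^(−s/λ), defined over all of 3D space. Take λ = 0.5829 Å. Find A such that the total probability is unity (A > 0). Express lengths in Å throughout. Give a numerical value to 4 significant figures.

A ≈ 1.268 Å^(-3/2)

Normalization requires ∫|φ|² 4πs² ds = 1, integrated from 0 to ∞.
The angular integral contributes 4π, leaving ∫₀^∞ s²|φ|² ds.
The integral (without the A² prefactor) comes out to π·λ^3.
With λ = 0.5829: A² = 1.6072 and A = 1.2678.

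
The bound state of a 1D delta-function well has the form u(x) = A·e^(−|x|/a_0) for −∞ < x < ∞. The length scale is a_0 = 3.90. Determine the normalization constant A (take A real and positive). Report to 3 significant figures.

Normalization requires ∫|u|² dx = 1, integrated from −∞ to ∞.
With u = A·e^(−|x|/a_0), the integral evaluates to A²·[a_0].
Setting this equal to 1 gives A² = 1/(a_0).
With a_0 = 3.90: A² = 0.2564 and A = 0.5064.

A ≈ 0.506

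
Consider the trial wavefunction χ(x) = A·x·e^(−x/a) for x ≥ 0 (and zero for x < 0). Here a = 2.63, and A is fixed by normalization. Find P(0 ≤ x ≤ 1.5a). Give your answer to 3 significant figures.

P ≈ 0.577

|χ|² is the probability density, so P = ∫_{0}^{1.5a} |χ|² dx.
The normalization integral ∫|χ|²dx over the whole domain equals a^3/4·A², and A² cancels in the ratio.
Substituting u = x/a, A² and the length scale cancel in the ratio: P = ∫_{0}^{1.5} u^2·e^(-2·u) du / ∫_{0}^{∞} u^2·e^(-2·u) du.
An antiderivative of u^2·e^(-2·u) is -(2·u^2 + 2·u + 1)·e^(-2·u)/4; evaluating from 0 to 1.5 gives 1/4 - 17·e^(-3)/8, while the full integral is 1/4.
Taking the ratio, P = 0.5768.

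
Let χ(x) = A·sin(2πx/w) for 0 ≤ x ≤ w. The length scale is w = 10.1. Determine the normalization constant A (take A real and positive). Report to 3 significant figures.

A ≈ 0.445

The normalization condition is ∫|χ|² dx = 1 from 0 to w.
Carrying out the integral gives A² · w/2.
Substituting w = 10.1 gives A² = 0.1980, so A = 0.4450.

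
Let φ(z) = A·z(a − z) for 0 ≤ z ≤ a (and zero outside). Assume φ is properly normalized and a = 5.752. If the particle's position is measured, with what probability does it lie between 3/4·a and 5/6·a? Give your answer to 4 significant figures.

P = ∫_{3/4·a}^{5/6·a} |φ(z)|² dz.
Since A² = 1/(a^5/30), this is the region integral divided by the full normalization integral.
In terms of u = z/a (A² and the length scale cancel between numerator and denominator), P = [∫_{3/4}^{5/6} u^2·(1 - u)^2 du] / [∫_{0}^{1} u^2·(1 - u)^2 du].
With ∫ u^2·(1 - u)^2 du = u^3·(6·u^2 - 15·u + 10)/30 + C, the region integral is ≈ 0.00226739 and the full one is 1/30.
Evaluating gives P = 0.068022.

P ≈ 0.06802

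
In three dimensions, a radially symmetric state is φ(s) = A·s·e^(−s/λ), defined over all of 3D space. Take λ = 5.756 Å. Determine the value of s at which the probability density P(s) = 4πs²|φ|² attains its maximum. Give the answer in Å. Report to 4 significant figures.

s ≈ 11.51 Å

Set d/ds [P(s) = 4πs²|φ|²] = 0 and solve for s > 0.
Solving yields s = 2·λ.
With λ = 5.756, the most probable radial distance is 11.512 Å.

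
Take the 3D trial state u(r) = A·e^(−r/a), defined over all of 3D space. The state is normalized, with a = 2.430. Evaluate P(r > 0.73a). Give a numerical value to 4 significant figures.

P = ∫ |u|² 4πr² dr over r > 0.73a.
A² is fixed by ∫₀^∞ 4πr²|u|² dr = 1, i.e. A² = (π·a^3)^(−1).
Substituting t = r/a, A², 4π and the length scale all cancel in the ratio: P = ∫_{0.73}^{∞} t^2·e^(-2·t) dt / ∫_{0}^{∞} t^2·e^(-2·t) dt.
With ∫ t^2·e^(-2·t) dt = -(2·t^2 + 2·t + 1)·e^(-2·t)/4 + C, the region integral is ≈ 0.204705 and the full one is 1/4.
This evaluates to P = 0.81882.

P ≈ 0.8188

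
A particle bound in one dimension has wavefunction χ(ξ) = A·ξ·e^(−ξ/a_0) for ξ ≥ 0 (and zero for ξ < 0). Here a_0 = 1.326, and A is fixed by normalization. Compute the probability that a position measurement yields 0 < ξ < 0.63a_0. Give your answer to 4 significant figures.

P ≈ 0.1338

The probability is P = ∫ |χ|² dξ over [0, 0.63a_0].
The normalization integral ∫|χ|²dξ over the whole domain equals a_0^3/4·A², and A² cancels in the ratio.
Let u = ξ/a_0; then A² and the length scale cancel, so P = ∫_{0}^{0.63} u^2·e^(-2·u) du ÷ ∫_{0}^{∞} u^2·e^(-2·u) du.
With ∫ u^2·e^(-2·u) du = -(2·u^2 + 2·u + 1)·e^(-2·u)/4 + C, the region integral is ≈ 0.0334443 and the full one is 1/4.
This works out to P = 0.13378.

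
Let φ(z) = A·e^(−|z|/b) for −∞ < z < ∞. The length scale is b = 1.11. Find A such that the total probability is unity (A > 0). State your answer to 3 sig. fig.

A ≈ 0.949

Normalization requires ∫|φ|² dz = 1, integrated from −∞ to ∞.
∫|φ|² dz = A²·(b).
Hence A² = 1/[b].
With b = 1.11: A² = 0.9009 and A = 0.9492.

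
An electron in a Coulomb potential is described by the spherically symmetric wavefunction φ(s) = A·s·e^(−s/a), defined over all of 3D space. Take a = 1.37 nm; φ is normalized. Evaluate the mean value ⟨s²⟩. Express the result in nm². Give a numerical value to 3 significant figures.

⟨s^2⟩ ≈ 14.1 nm^2

By definition ⟨s²⟩ = ∫ s^2 |φ(s)|² 4πs² ds.
Since the A² factors cancel between numerator and denominator, ⟨s²⟩ = 15·a^2/2.
Putting a = 1.37 gives 14.08.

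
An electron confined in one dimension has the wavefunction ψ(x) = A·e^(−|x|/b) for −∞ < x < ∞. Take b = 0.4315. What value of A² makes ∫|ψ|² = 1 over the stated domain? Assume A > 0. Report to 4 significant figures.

A^2 ≈ 2.317

We need A² ∫|f|² dx = 1, taking the integral from −∞ to ∞.
Using ∫₀^∞ xⁿ e^(−αx) dx = n!/αⁿ⁺¹, ∫|ψ|² dx = A²·(b).
Plugging in b = 0.4315 yields A = 1.5223.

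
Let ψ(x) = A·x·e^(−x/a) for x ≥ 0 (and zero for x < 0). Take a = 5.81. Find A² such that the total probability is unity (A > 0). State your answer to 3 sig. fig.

Normalization requires ∫|ψ|² dx = 1, integrated from 0 to ∞.
Using ∫₀^∞ xⁿ e^(−αx) dx = n!/αⁿ⁺¹, ∫|ψ|² dx = A²·(a^3/4).
Setting this equal to 1 gives A² = 1/(a^3/4).
Plugging in a = 5.81 yields A = 0.1428.

A^2 ≈ 0.0204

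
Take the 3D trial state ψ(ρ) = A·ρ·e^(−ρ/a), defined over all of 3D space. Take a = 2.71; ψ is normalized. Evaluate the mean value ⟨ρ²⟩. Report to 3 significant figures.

⟨ρ^2⟩ ≈ 55.1

⟨ρ²⟩ = ∫ ρ^2 |ψ|² 4πρ² dρ over the full domain.
Using ∫₀^∞ ρⁿ e^(−αρ) dρ = n!/αⁿ⁺¹, evaluating both integrals, ⟨ρ²⟩ = 15·a^2/2.
With a = 2.71, ⟨ρ^2⟩ = 55.08.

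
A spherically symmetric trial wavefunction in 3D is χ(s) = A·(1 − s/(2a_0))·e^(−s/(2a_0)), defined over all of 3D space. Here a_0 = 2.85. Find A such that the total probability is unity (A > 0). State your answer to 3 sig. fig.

A ≈ 0.0415

Normalization requires ∫|χ|² 4πs² ds = 1, integrated from 0 to ∞.
With ∫₀^∞ s^4 e^(−αs) ds = 4!/α^5, the integral (without the A² prefactor) comes out to 8·π·a_0^3.
Hence A² = 1/[8·π·a_0^3].
Plugging in a_0 = 2.85 yields A = 0.04146.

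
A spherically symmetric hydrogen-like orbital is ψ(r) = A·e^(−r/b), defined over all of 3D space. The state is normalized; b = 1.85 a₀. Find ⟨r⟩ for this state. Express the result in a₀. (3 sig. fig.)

The expectation value is the |ψ|²-weighted average of r: ∫ r|ψ|² 4πr² dr.
Evaluating both integrals, ⟨r⟩ = 3·b/2.
Putting b = 1.85 gives 2.775.

⟨r⟩ ≈ 2.78 a₀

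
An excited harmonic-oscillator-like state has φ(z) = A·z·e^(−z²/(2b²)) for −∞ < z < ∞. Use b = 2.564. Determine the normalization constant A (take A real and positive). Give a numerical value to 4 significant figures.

A ≈ 0.2587

Require ∫ |φ|² dz = 1 over the whole domain.
Using the Gaussian integral ∫_{−∞}^{∞} e^(−αz²) dz = √(π/α), the integral (without the A² prefactor) comes out to √(π)·b^3/2.
Setting this equal to 1 gives A² = 1/(√(π)·b^3/2).
With b = 2.564: A² = 0.066942 and A = 0.25873.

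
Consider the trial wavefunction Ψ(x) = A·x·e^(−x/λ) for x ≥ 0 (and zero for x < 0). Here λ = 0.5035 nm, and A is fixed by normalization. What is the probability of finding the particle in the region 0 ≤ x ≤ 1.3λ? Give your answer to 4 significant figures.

P ≈ 0.4816

P = ∫_{0}^{1.3λ} |Ψ(x)|² dx.
The normalization integral ∫|Ψ|²dx over the whole domain equals λ^3/4·A², and A² cancels in the ratio.
In terms of u = x/λ (A² and the length scale cancel between numerator and denominator), P = [∫_{0}^{1.3} u^2·e^(-2·u) du] / [∫_{0}^{∞} u^2·e^(-2·u) du].
With ∫ u^2·e^(-2·u) du = -(2·u^2 + 2·u + 1)·e^(-2·u)/4 + C, the region integral is 1/4 - 349·e^(-13/5)/200 and the full one is 1/4.
Evaluating gives P = 0.48157.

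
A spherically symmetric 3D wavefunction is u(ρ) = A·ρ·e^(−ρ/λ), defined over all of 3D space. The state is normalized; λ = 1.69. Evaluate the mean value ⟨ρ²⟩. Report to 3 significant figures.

⟨ρ^2⟩ ≈ 21.4

By definition ⟨ρ²⟩ = ∫ ρ^2 |u(ρ)|² 4πρ² dρ.
Using ∫₀^∞ ρⁿ e^(−αρ) dρ = n!/αⁿ⁺¹, since the A² factors cancel between numerator and denominator, ⟨ρ²⟩ = 15·λ^2/2.
Putting λ = 1.69 gives 21.42.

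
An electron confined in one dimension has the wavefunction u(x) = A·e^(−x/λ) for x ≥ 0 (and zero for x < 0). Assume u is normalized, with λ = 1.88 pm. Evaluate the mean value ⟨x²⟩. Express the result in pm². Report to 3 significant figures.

⟨x^2⟩ ≈ 1.77 pm^2

By definition ⟨x²⟩ = ∫ x^2 |u(x)|² dx.
Since the A² factors cancel between numerator and denominator, ⟨x²⟩ = λ^2/2.
With λ = 1.88, ⟨x^2⟩ = 1.767.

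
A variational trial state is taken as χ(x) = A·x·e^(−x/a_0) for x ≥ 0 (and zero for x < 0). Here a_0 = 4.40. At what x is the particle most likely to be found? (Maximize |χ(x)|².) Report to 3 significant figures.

Differentiate |χ(x)|² with respect to x and set to zero.
This gives x = a_0.
With a_0 = 4.40, the most probable position is 4.400.

x ≈ 4.40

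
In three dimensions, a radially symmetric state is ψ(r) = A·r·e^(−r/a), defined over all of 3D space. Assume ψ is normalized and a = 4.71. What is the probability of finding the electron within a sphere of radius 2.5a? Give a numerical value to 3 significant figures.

P = ∫ |ψ|² 4πr² dr over r ≤ 2.5a.
The full normalization integral is A²·[3·π·a^5] = 1, fixing A².
Substituting u = r/a, A², 4π and the length scale all cancel in the ratio: P = ∫_{0}^{2.5} u^4·e^(-2·u) du / ∫_{0}^{∞} u^4·e^(-2·u) du.
An antiderivative of u^4·e^(-2·u) is -(u^4/2 + u^3 + 3·u^2/2 + 3·u/2 + 3/4)·e^(-2·u); evaluating from 0 to 2.5 gives 3/4 - 1569·e^(-5)/32, while the full integral is 3/4.
Taking the ratio yields P = 0.5595.

P ≈ 0.560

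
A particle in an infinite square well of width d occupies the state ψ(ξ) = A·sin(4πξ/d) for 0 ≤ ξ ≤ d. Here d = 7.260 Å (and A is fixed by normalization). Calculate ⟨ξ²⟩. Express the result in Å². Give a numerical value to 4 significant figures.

⟨ξ^2⟩ ≈ 17.40 Å^2

⟨ξ²⟩ = ∫ ξ^2 |ψ|² dξ over the full domain.
Since the A² factors cancel between numerator and denominator, ⟨ξ²⟩ = -d^2/(32·π^2) + d^2/3.
Putting d = 7.260 gives 17.402.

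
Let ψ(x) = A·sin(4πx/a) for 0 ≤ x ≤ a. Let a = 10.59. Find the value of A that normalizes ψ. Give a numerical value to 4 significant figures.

We need A² ∫|f|² dx = 1, taking the integral from 0 to a.
With ∫₀^a sin²(nπx/a) dx = a/2, the integral (without the A² prefactor) comes out to a/2.
Hence A² = 1/[a/2].
Substituting a = 10.59 gives A² = 0.18886, so A = 0.43458.

A ≈ 0.4346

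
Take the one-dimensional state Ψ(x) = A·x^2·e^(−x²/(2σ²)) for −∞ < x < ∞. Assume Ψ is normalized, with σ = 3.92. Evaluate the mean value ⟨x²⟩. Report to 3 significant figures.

⟨x^2⟩ ≈ 38.4

By definition ⟨x²⟩ = ∫ x^2 |Ψ(x)|² dx.
The ratio of the moment integral to the normalization integral gives ⟨x²⟩ = 5·σ^2/2.
Putting σ = 3.92 gives 38.42.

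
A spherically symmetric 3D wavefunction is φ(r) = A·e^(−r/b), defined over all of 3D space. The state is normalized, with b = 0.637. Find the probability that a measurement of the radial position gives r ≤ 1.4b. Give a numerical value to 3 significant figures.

P ≈ 0.531

P = ∫ |φ|² 4πr² dr over r ≤ 1.4b.
Normalization gives A² = 1/(π·b^3).
In terms of u = r/b (A², 4π and the length scale all cancel between numerator and denominator), P = [∫_{0}^{1.4} u^2·e^(-2·u) du] / [∫_{0}^{∞} u^2·e^(-2·u) du].
An antiderivative of u^2·e^(-2·u) is -(2·u^2 + 2·u + 1)·e^(-2·u)/4; evaluating from 0 to 1.4 gives 1/4 - 193·e^(-14/5)/100, while the full integral is 1/4.
Taking the ratio yields P = 0.5305.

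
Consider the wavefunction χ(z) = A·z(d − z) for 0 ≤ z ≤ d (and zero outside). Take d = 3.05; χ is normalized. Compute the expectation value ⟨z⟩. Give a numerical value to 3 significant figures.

⟨z⟩ = ∫ z |χ|² dz over the full domain.
Expanding the polynomial and integrating term by term, the ratio of the moment integral to the normalization integral gives ⟨z⟩ = d/2.
Putting d = 3.05 gives 1.525.

⟨z⟩ ≈ 1.53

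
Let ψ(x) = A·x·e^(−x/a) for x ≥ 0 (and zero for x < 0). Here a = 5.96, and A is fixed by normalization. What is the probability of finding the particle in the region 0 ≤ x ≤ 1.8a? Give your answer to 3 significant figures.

P ≈ 0.697

P = ∫_{0}^{1.8a} |ψ(x)|² dx.
With A² fixed by ∫|ψ|² = 1, i.e. A² = (a^3/4)^(−1), substitute and integrate.
In terms of u = x/a (A² and the length scale cancel between numerator and denominator), P = [∫_{0}^{1.8} u^2·e^(-2·u) du] / [∫_{0}^{∞} u^2·e^(-2·u) du].
Using ∫ u^2·e^(-2·u) du = -(2·u^2 + 2·u + 1)·e^(-2·u)/4, the numerator is 1/4 - 277·e^(-18/5)/100 and the denominator is 1/4.
Taking the ratio, P = 0.6973.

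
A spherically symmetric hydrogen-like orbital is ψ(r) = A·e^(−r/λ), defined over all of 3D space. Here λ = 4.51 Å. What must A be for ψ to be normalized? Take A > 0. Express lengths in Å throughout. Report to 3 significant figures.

A ≈ 0.0589 Å^(-3/2)

Require ∫ |ψ|² 4πr² dr = 1 over the whole domain.
Recall ∫₀^∞ r^m e^(−r/β) dr = m!·β^(m+1), ∫|ψ|² 4πr² dr = A²·(π·λ^3).
Setting this equal to 1 gives A² = 1/(π·λ^3).
With λ = 4.51: A² = 0.003470 and A = 0.05891.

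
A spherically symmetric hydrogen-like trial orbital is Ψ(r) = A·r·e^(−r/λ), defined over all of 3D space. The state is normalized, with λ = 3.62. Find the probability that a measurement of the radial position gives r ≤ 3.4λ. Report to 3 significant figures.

P ≈ 0.808

Integrate the radial probability density 4πr²|Ψ|² over r ≤ 3.4λ.
The full normalization integral is A²·[3·π·λ^5] = 1, fixing A².
Substituting u = r/λ, A², 4π and the length scale all cancel in the ratio: P = ∫_{0}^{3.4} u^4·e^(-2·u) du / ∫_{0}^{∞} u^4·e^(-2·u) du.
Using ∫ u^4·e^(-2·u) du = -(u^4/2 + u^3 + 3·u^2/2 + 3·u/2 + 3/4)·e^(-2·u), the numerator is ≈ 0.60598 and the denominator is 3/4.
Taking the ratio yields P = 0.8080.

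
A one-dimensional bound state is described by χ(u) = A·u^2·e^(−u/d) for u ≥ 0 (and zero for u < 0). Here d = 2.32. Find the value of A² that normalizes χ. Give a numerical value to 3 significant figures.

A^2 ≈ 0.0198

We need A² ∫|f|² du = 1, taking the integral from 0 to ∞.
The integral (without the A² prefactor) comes out to 3·d^5/4.
Plugging in d = 2.32 yields A = 0.1408.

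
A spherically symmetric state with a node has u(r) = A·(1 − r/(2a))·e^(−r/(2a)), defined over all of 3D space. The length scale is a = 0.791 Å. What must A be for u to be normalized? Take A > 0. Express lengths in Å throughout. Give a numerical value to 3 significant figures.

A ≈ 0.284 Å^(-3/2)

We need A² ∫|f|² 4πr² dr = 1, taking the integral from 0 to ∞.
∫|u|² 4πr² dr = A²·(8·π·a^3).
Setting this equal to 1 gives A² = 1/(8·π·a^3).
Substituting a = 0.791 gives A² = 0.08040, so A = 0.2835.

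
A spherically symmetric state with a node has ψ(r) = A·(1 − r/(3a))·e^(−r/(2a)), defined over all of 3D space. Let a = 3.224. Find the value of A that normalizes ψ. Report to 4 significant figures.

A ≈ 0.05968

The normalization condition is ∫|ψ|² 4πr² dr = 1 from 0 to ∞.
In 3D with spherical symmetry the volume element is 4πr² dr.
Carrying out the integral gives A² · 8·π·a^3/3.
Setting this equal to 1 gives A² = 1/(8·π·a^3/3).
Plugging in a = 3.224 yields A = 0.059683.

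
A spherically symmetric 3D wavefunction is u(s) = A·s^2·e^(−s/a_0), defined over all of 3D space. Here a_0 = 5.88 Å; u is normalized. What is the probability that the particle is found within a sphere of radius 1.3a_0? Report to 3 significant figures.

P ≈ 0.0172

P = ∫ |u|² 4πs² ds over s ≤ 1.3a_0.
A² is fixed by ∫₀^∞ 4πs²|u|² ds = 1, i.e. A² = (45·π·a_0^7/2)^(−1).
Substituting t = s/a_0, A², 4π and the length scale all cancel in the ratio: P = ∫_{0}^{1.3} t^6·e^(-2·t) dt / ∫_{0}^{∞} t^6·e^(-2·t) dt.
Using ∫ t^6·e^(-2·t) dt = -(4·t^6 + 12·t^5 + 30·t^4 + 60·t^3 + 90·t^2 + 90·t + 45)·e^(-2·t)/8, the numerator is ≈ 0.096582 and the denominator is 45/8.
Taking the ratio yields P = 0.01717.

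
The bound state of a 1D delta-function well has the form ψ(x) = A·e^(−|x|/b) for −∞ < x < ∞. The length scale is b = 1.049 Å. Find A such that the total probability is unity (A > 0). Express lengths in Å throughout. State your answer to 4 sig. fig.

The normalization condition is ∫|ψ|² dx = 1 from −∞ to ∞.
With ψ = A·e^(−|x|/b), the integral evaluates to A²·[b].
So A² = (b)^(−1).
With b = 1.049: A² = 0.95329 and A = 0.97637.

A ≈ 0.9764 Å^(-1/2)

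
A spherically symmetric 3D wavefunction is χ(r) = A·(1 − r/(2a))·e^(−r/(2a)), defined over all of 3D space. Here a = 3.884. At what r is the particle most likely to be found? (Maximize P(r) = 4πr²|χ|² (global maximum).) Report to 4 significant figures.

Set d/dr [P(r) = 4πr²|χ|²] = 0 and solve for r > 0.
Solving yields r = a·(√(5) + 3).
With a = 3.884, the most probable radial distance is 20.337.

r ≈ 20.34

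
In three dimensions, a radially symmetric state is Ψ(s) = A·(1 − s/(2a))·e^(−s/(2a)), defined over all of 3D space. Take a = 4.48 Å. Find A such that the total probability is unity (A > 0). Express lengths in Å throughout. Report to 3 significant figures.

We need A² ∫|f|² 4πs² ds = 1, taking the integral from 0 to ∞.
The angular integral contributes 4π, leaving ∫₀^∞ s²|Ψ|² ds.
Carrying out the integral gives A² · 8·π·a^3.
Hence A² = 1/[8·π·a^3].
With a = 4.48: A² = 0.0004425 and A = 0.02104.

A ≈ 0.0210 Å^(-3/2)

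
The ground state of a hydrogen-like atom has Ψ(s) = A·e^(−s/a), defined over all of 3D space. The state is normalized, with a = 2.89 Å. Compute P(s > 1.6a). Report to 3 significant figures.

P ≈ 0.380

Integrate the radial probability density 4πs²|Ψ|² over s > 1.6a.
A² is fixed by ∫₀^∞ 4πs²|Ψ|² ds = 1, i.e. A² = (π·a^3)^(−1).
Substituting u = s/a, A², 4π and the length scale all cancel in the ratio: P = ∫_{1.6}^{∞} u^2·e^(-2·u) du / ∫_{0}^{∞} u^2·e^(-2·u) du.
An antiderivative of u^2·e^(-2·u) is -(2·u^2 + 2·u + 1)·e^(-2·u)/4; evaluating from 1.6 to ∞ gives 233·e^(-16/5)/100, while the full integral is 1/4.
The region integral divided by the full integral gives P = 0.3799.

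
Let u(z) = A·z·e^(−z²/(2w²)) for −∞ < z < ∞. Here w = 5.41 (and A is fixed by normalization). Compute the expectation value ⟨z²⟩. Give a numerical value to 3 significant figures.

⟨z^2⟩ ≈ 43.9

By definition ⟨z²⟩ = ∫ z^2 |u(z)|² dz.
Using the Gaussian integral ∫_{−∞}^{∞} e^(−αz²) dz = √(π/α), since the A² factors cancel between numerator and denominator, ⟨z²⟩ = 3·w^2/2.
With w = 5.41, ⟨z^2⟩ = 43.90.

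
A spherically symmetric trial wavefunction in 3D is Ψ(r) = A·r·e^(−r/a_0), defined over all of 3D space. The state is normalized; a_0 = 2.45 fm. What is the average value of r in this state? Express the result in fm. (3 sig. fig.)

⟨r⟩ ≈ 6.13 fm

By definition ⟨r⟩ = ∫ r |Ψ(r)|² 4πr² dr.
The ratio of the moment integral to the normalization integral gives ⟨r⟩ = 5·a_0/2.
With a_0 = 2.45, ⟨r⟩ = 6.125.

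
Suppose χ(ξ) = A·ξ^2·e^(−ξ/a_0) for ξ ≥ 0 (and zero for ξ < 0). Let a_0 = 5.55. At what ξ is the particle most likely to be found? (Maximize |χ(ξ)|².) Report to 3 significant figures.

ξ ≈ 11.1

Differentiate |χ(ξ)|² with respect to ξ and set to zero.
Solving yields ξ = 2·a_0.
With a_0 = 5.55, the most probable position is 11.10.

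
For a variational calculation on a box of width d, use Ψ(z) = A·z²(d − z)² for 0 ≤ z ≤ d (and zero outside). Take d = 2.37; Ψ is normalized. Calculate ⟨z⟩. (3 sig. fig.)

⟨z⟩ ≈ 1.19

The expectation value is the |Ψ|²-weighted average of z: ∫ z|Ψ|² dz.
The ratio of the moment integral to the normalization integral gives ⟨z⟩ = d/2.
Putting d = 2.37 gives 1.185.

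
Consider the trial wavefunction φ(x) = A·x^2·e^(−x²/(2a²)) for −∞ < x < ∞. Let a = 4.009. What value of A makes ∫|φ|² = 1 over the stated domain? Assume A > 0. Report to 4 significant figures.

A ≈ 0.02695

We need A² ∫|f|² dx = 1, taking the integral from −∞ to ∞.
With φ = A·x^2·e^(−x²/(2a²)), the integral evaluates to A²·[3·√(π)·a^5/4].
Setting this equal to 1 gives A² = 1/(3·√(π)·a^5/4).
Plugging in a = 4.009 yields A = 0.026952.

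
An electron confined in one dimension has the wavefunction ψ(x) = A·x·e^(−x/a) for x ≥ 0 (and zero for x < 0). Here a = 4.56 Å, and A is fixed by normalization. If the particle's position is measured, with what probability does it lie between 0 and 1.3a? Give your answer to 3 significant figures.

The probability is P = ∫ |ψ|² dx over [0, 1.3a].
With A² fixed by ∫|ψ|² = 1, i.e. A² = (a^3/4)^(−1), substitute and integrate.
Let u = x/a; then A² and the length scale cancel, so P = ∫_{0}^{1.3} u^2·e^(-2·u) du ÷ ∫_{0}^{∞} u^2·e^(-2·u) du.
With ∫ u^2·e^(-2·u) du = -(2·u^2 + 2·u + 1)·e^(-2·u)/4 + C, the region integral is 1/4 - 349·e^(-13/5)/200 and the full one is 1/4.
The result is P = 0.4816.

P ≈ 0.482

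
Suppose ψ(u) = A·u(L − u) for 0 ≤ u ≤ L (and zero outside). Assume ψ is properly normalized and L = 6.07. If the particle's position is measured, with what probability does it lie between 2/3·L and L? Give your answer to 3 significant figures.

|ψ|² is the probability density, so P = ∫_{2/3·L}^{L} |ψ|² du.
The normalization integral ∫|ψ|²du over the whole domain equals L^5/30·A², and A² cancels in the ratio.
Let t = u/L; then A² and the length scale cancel, so P = ∫_{2/3}^{1} t^2·(1 - t)^2 dt ÷ ∫_{0}^{1} t^2·(1 - t)^2 dt.
With ∫ t^2·(1 - t)^2 dt = t^3·(6·t^2 - 15·t + 10)/30 + C, the region integral is 17/2430 and the full one is 1/30.
Evaluating gives P = 17/81.

P ≈ 0.210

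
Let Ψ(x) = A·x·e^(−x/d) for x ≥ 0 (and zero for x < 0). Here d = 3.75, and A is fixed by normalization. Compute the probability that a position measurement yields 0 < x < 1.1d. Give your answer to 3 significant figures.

P ≈ 0.377

|Ψ|² is the probability density, so P = ∫_{0}^{1.1d} |Ψ|² dx.
The normalization integral ∫|Ψ|²dx over the whole domain equals d^3/4·A², and A² cancels in the ratio.
Let u = x/d; then A² and the length scale cancel, so P = ∫_{0}^{1.1} u^2·e^(-2·u) du ÷ ∫_{0}^{∞} u^2·e^(-2·u) du.
With ∫ u^2·e^(-2·u) du = -(2·u^2 + 2·u + 1)·e^(-2·u)/4 + C, the region integral is 1/4 - 281·e^(-11/5)/200 and the full one is 1/4.
Evaluating gives P = 0.3773.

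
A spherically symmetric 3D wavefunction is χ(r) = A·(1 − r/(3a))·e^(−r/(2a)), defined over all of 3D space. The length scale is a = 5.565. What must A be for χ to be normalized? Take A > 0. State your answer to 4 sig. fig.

Require ∫ |χ|² 4πr² dr = 1 over the whole domain.
The angular integral contributes 4π, leaving ∫₀^∞ r²|χ|² dr.
Using ∫₀^∞ rⁿ e^(−αr) dr = n!/αⁿ⁺¹, the integral (without the A² prefactor) comes out to 8·π·a^3/3.
Setting this equal to 1 gives A² = 1/(8·π·a^3/3).
With a = 5.565: A² = 0.00069261 and A = 0.026317.

A ≈ 0.02632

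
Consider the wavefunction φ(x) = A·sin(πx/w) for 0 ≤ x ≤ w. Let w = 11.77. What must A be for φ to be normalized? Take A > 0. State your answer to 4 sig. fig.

A ≈ 0.4122

We need A² ∫|f|² dx = 1, taking the integral from 0 to w.
The integral (without the A² prefactor) comes out to w/2.
So A² = (w/2)^(−1).
Plugging in w = 11.77 yields A = 0.41222.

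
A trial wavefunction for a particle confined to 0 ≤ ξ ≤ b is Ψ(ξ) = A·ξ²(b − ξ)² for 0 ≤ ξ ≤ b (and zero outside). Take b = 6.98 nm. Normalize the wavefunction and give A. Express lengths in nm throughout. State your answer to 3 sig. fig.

Normalization requires ∫|Ψ|² dξ = 1, integrated from 0 to b.
Expanding the polynomial and integrating term by term, the integral (without the A² prefactor) comes out to b^9/630.
So A² = (b^9/630)^(−1).
Plugging in b = 6.98 yields A = 0.004002.

A ≈ 0.00400 nm^(-9/2)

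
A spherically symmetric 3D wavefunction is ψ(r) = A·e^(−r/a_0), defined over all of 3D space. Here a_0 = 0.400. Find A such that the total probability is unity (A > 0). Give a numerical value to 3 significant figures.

We need A² ∫|f|² 4πr² dr = 1, taking the integral from 0 to ∞.
The angular integral contributes 4π, leaving ∫₀^∞ r²|ψ|² dr.
∫|ψ|² 4πr² dr = A²·(π·a_0^3).
So A² = (π·a_0^3)^(−1).
Substituting a_0 = 0.400 gives A² = 4.974, so A = 2.230.

A ≈ 2.23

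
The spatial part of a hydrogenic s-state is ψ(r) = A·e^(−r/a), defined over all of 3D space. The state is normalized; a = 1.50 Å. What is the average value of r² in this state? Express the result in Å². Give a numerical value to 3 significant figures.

⟨r^2⟩ ≈ 6.75 Å^2

By definition ⟨r²⟩ = ∫ r^2 |ψ(r)|² 4πr² dr.
Since the A² factors cancel between numerator and denominator, ⟨r²⟩ = 3·a^2.
Putting a = 1.50 gives 6.750.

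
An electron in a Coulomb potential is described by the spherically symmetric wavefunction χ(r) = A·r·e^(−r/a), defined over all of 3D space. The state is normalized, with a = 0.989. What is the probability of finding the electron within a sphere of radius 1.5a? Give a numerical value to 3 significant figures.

Integrate the radial probability density 4πr²|χ|² over r ≤ 1.5a.
A² is fixed by ∫₀^∞ 4πr²|χ|² dr = 1, i.e. A² = (3·π·a^5)^(−1).
Substituting u = r/a, A², 4π and the length scale all cancel in the ratio: P = ∫_{0}^{1.5} u^4·e^(-2·u) du / ∫_{0}^{∞} u^4·e^(-2·u) du.
An antiderivative of u^4·e^(-2·u) is -(u^4/2 + u^3 + 3·u^2/2 + 3·u/2 + 3/4)·e^(-2·u); evaluating from 0 to 1.5 gives 3/4 - 393·e^(-3)/32, while the full integral is 3/4.
Taking the ratio yields P = 0.1847.

P ≈ 0.185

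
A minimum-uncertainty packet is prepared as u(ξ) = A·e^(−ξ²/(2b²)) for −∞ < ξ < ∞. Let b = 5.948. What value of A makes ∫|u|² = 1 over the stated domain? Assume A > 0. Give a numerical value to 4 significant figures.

We need A² ∫|f|² dξ = 1, taking the integral from −∞ to ∞.
With u = A·e^(−ξ²/(2b²)), the integral evaluates to A²·[√(π)·b].
Hence A² = 1/[√(π)·b].
Substituting b = 5.948 gives A² = 0.094854, so A = 0.30798.

A ≈ 0.3080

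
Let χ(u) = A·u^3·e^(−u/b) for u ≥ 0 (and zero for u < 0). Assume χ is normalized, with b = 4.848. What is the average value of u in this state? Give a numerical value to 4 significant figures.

⟨u⟩ ≈ 16.97

The expectation value is the |χ|²-weighted average of u: ∫ u|χ|² du.
Since the A² factors cancel between numerator and denominator, ⟨u⟩ = 7·b/2.
Putting b = 4.848 gives 16.968.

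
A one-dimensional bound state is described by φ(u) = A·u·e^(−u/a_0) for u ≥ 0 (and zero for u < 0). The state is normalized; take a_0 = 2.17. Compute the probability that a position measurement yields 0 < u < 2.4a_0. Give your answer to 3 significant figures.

|φ|² is the probability density, so P = ∫_{0}^{2.4a_0} |φ|² du.
The normalization integral ∫|φ|²du over the whole domain equals a_0^3/4·A², and A² cancels in the ratio.
Let t = u/a_0; then A² and the length scale cancel, so P = ∫_{0}^{2.4} t^2·e^(-2·t) dt ÷ ∫_{0}^{∞} t^2·e^(-2·t) dt.
Using ∫ t^2·e^(-2·t) dt = -(2·t^2 + 2·t + 1)·e^(-2·t)/4, the numerator is 1/4 - 433·e^(-24/5)/100 and the denominator is 1/4.
The result is P = 0.8575.

P ≈ 0.857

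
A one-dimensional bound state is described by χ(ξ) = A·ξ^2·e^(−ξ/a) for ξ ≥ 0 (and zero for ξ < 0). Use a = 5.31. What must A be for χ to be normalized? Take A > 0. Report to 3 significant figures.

The normalization condition is ∫|χ|² dξ = 1 from 0 to ∞.
With ∫₀^∞ ξ^4 e^(−αξ) dξ = 4!/α^5, the integral (without the A² prefactor) comes out to 3·a^5/4.
With a = 5.31: A² = 0.0003158 and A = 0.01777.

A ≈ 0.0178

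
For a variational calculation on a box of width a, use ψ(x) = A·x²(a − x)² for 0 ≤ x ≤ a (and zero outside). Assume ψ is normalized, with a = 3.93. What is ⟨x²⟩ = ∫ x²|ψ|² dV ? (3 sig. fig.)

⟨x^2⟩ ≈ 4.21

By definition ⟨x²⟩ = ∫ x^2 |ψ(x)|² dx.
Expanding the polynomial and integrating term by term, evaluating both integrals, ⟨x²⟩ = 3·a^2/11.
With a = 3.93, ⟨x^2⟩ = 4.212.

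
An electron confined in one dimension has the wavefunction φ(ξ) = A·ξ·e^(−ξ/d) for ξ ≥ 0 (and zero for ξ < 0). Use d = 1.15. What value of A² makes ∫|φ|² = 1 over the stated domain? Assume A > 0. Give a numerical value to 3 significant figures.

A^2 ≈ 2.63

The normalization condition is ∫|φ|² dξ = 1 from 0 to ∞.
∫|φ|² dξ = A²·(d^3/4).
Setting this equal to 1 gives A² = 1/(d^3/4).
With d = 1.15: A² = 2.630 and A = 1.622.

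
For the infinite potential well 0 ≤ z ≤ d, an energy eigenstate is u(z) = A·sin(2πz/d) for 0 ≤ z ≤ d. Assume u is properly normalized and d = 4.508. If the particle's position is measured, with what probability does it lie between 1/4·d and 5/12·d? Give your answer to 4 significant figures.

|u|² is the probability density, so P = ∫_{1/4·d}^{5/12·d} |u|² dz.
Since A² = 1/(d/2), this is the region integral divided by the full normalization integral.
Let t = z/d; then A² and the length scale cancel, so P = ∫_{1/4}^{5/12} sin(2·π·t)^2 dt ÷ ∫_{0}^{1} sin(2·π·t)^2 dt.
Using ∫ sin(2·π·t)^2 dt = t/2 - sin(4·π·t)/(8·π), the numerator is √(3)/(16·π) + 1/12 and the denominator is 1/2.
This works out to P = (√(3)/8 + π/6)/π.

P ≈ 0.2356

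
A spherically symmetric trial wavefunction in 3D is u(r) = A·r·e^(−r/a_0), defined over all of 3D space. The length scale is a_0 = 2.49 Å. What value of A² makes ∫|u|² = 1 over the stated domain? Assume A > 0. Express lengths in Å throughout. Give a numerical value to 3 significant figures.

A^2 ≈ 0.00111 Å^(-5)

Normalization requires ∫|u|² 4πr² dr = 1, integrated from 0 to ∞.
Using ∫₀^∞ rⁿ e^(−αr) dr = n!/αⁿ⁺¹, ∫|u|² 4πr² dr = A²·(3·π·a_0^5).
Hence A² = 1/[3·π·a_0^5].
With a_0 = 2.49: A² = 0.001108 and A = 0.03329.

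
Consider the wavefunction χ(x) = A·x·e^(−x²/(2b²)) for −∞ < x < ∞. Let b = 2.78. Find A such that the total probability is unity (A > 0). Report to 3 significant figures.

A ≈ 0.229

The normalization condition is ∫|χ|² dx = 1 from −∞ to ∞.
Using the Gaussian integral ∫_{−∞}^{∞} e^(−αx²) dx = √(π/α), carrying out the integral gives A² · √(π)·b^3/2.
Setting this equal to 1 gives A² = 1/(√(π)·b^3/2).
Substituting b = 2.78 gives A² = 0.05252, so A = 0.2292.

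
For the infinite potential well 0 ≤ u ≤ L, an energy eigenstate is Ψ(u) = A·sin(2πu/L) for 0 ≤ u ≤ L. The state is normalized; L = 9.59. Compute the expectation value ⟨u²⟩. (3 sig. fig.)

⟨u^2⟩ ≈ 29.5

By definition ⟨u²⟩ = ∫ u^2 |Ψ(u)|² du.
With ∫₀^L sin²(nπu/L) du = L/2, the ratio of the moment integral to the normalization integral gives ⟨u²⟩ = -L^2/(8·π^2) + L^2/3.
With L = 9.59, ⟨u^2⟩ = 29.49.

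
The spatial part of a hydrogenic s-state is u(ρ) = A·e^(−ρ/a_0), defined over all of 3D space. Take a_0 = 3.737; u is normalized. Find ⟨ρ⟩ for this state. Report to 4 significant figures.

⟨ρ⟩ ≈ 5.606

⟨ρ⟩ = ∫ ρ |u|² 4πρ² dρ over the full domain.
Using ∫₀^∞ ρⁿ e^(−αρ) dρ = n!/αⁿ⁺¹, the ratio of the moment integral to the normalization integral gives ⟨ρ⟩ = 3·a_0/2.
Putting a_0 = 3.737 gives 5.6055.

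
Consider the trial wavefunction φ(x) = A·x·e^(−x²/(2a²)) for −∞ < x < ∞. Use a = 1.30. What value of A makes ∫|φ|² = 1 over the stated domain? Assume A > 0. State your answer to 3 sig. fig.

A ≈ 0.717

The normalization condition is ∫|φ|² dx = 1 from −∞ to ∞.
Differentiating ∫e^(−αx²) dx = √(π/α) under α to get the higher moments, with φ = A·x·e^(−x²/(2a²)), the integral evaluates to A²·[√(π)·a^3/2].
Hence A² = 1/[√(π)·a^3/2].
Plugging in a = 1.30 yields A = 0.7167.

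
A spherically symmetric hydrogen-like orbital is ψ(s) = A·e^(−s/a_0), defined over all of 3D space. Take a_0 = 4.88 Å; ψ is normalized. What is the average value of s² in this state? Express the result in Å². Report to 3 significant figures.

⟨s²⟩ = ∫ s^2 |ψ|² 4πs² ds over the full domain.
Since the A² factors cancel between numerator and denominator, ⟨s²⟩ = 3·a_0^2.
With a_0 = 4.88, ⟨s^2⟩ = 71.44.

⟨s^2⟩ ≈ 71.4 Å^2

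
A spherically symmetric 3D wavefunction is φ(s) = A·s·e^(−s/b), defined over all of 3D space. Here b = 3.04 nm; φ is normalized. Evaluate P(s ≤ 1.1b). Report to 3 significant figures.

P ≈ 0.0725

With dV = 4πs²ds, the probability is ∫|φ|² dV over s ≤ 1.1b.
Normalization gives A² = 1/(3·π·b^5).
Let u = s/b; then A², 4π and the length scale all cancel, so P = ∫_{0}^{1.1} u^4·e^(-2·u) du ÷ ∫_{0}^{∞} u^4·e^(-2·u) du.
With ∫ u^4·e^(-2·u) du = -(u^4/2 + u^3 + 3·u^2/2 + 3·u/2 + 3/4)·e^(-2·u) + C, the region integral is ≈ 0.054372 and the full one is 3/4.
This evaluates to P = 0.07250.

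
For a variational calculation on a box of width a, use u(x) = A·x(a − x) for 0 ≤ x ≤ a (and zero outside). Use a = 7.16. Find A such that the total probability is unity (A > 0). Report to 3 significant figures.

A ≈ 0.0399

We need A² ∫|f|² dx = 1, taking the integral from 0 to a.
∫|u|² dx = A²·(a^5/30).
Plugging in a = 7.16 yields A = 0.03993.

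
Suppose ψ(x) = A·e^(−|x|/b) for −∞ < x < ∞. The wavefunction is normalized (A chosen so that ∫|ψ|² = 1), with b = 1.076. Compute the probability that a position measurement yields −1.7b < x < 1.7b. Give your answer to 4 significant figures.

The probability is P = ∫ |ψ|² dx over [−1.7b, 1.7b].
Since A² = 1/(b), this is the region integral divided by the full normalization integral.
By symmetry take twice the x ≥ 0 contribution in numerator and denominator; the 2's cancel. In terms of u = x/b (A² and the length scale cancel between numerator and denominator), P = [∫_{0}^{1.7} e^(-2·u) du] / [∫_{0}^{∞} e^(-2·u) du].
With ∫ e^(-2·u) du = -e^(-2·u)/2 + C, the region integral is 1/2 - e^(-17/5)/2 and the full one is 1/2.
Taking the ratio, P = 0.96663.

P ≈ 0.9666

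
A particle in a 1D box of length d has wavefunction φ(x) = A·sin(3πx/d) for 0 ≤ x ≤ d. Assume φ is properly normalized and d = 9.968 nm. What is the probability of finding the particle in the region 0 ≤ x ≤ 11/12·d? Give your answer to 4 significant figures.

P ≈ 0.9697

P = ∫_{0}^{11/12·d} |φ(x)|² dx.
With A² fixed by ∫|φ|² = 1, i.e. A² = (d/2)^(−1), substitute and integrate.
Substituting u = x/d, A² and the length scale cancel in the ratio: P = ∫_{0}^{11/12} sin(3·π·u)^2 du / ∫_{0}^{1} sin(3·π·u)^2 du.
Using ∫ sin(3·π·u)^2 du = u/2 - sin(6·π·u)/(12·π), the numerator is 1/(12·π) + 11/24 and the denominator is 1/2.
Evaluating gives P = (2 + 11·π)/(12·π).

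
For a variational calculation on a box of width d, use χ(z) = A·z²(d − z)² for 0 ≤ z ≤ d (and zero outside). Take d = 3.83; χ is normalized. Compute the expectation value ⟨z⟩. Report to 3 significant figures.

By definition ⟨z⟩ = ∫ z |χ(z)|² dz.
Evaluating both integrals, ⟨z⟩ = d/2.
Putting d = 3.83 gives 1.915.

⟨z⟩ ≈ 1.92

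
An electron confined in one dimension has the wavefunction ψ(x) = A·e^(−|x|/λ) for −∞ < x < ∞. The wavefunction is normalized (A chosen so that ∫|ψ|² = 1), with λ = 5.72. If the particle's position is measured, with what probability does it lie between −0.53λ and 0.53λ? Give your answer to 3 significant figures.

P ≈ 0.654

|ψ|² is the probability density, so P = ∫_{−0.53λ}^{0.53λ} |ψ|² dx.
Since A² = 1/(λ), this is the region integral divided by the full normalization integral.
By symmetry take twice the x ≥ 0 contribution in numerator and denominator; the 2's cancel. Substituting u = x/λ, A² and the length scale cancel in the ratio: P = ∫_{0}^{0.53} e^(-2·u) du / ∫_{0}^{∞} e^(-2·u) du.
With ∫ e^(-2·u) du = -e^(-2·u)/2 + C, the region integral is 1/2 - e^(-53/50)/2 and the full one is 1/2.
The result is P = 0.6535.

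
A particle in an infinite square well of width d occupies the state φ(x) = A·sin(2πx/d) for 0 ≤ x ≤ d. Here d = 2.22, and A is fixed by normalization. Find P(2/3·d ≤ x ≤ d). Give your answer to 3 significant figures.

P ≈ 0.402

P = ∫_{2/3·d}^{d} |φ(x)|² dx.
The normalization integral ∫|φ|²dx over the whole domain equals d/2·A², and A² cancels in the ratio.
Substituting u = x/d, A² and the length scale cancel in the ratio: P = ∫_{2/3}^{1} sin(2·π·u)^2 du / ∫_{0}^{1} sin(2·π·u)^2 du.
Using ∫ sin(2·π·u)^2 du = u/2 - sin(4·π·u)/(8·π), the numerator is √(3)/(16·π) + 1/6 and the denominator is 1/2.
The result is P = (√(3)/8 + π/3)/π.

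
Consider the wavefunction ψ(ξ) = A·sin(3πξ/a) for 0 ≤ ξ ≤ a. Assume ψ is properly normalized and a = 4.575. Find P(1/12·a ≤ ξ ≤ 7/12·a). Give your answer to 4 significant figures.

P ≈ 0.6061

P = ∫_{1/12·a}^{7/12·a} |ψ(ξ)|² dξ.
The normalization integral ∫|ψ|²dξ over the whole domain equals a/2·A², and A² cancels in the ratio.
Let u = ξ/a; then A² and the length scale cancel, so P = ∫_{1/12}^{7/12} sin(3·π·u)^2 du ÷ ∫_{0}^{1} sin(3·π·u)^2 du.
An antiderivative of sin(3·π·u)^2 is u/2 - sin(6·π·u)/(12·π); evaluating from 1/12 to 7/12 gives 1/(6·π) + 1/4, while the full integral is 1/2.
Evaluating gives P = (2 + 3·π)/(6·π).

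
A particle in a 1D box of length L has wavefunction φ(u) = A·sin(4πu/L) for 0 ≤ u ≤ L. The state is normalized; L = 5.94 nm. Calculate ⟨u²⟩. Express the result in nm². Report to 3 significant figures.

By definition ⟨u²⟩ = ∫ u^2 |φ(u)|² du.
Since the A² factors cancel between numerator and denominator, ⟨u²⟩ = -L^2/(32·π^2) + L^2/3.
Putting L = 5.94 gives 11.65.

⟨u^2⟩ ≈ 11.6 nm^2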